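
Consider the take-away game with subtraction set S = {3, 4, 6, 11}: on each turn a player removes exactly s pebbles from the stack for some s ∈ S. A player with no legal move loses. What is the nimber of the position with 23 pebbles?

G(0) = 0
G(1) = mex{} = 0
G(2) = mex{} = 0
G(3) = mex{0} = 1
G(4) = mex{0,0} = 1
G(5) = mex{0,0} = 1
G(6) = mex{1,0,0} = 2
G(7) = mex{1,1,0} = 2
G(8) = mex{1,1,0} = 2
G(9) = mex{2,1,1} = 0
G(10) = mex{2,2,1} = 0
G(11) = mex{2,2,1,0} = 3
G(12) = mex{0,2,2,0} = 1
G(13) = mex{0,0,2,0} = 1
G(14) = mex{3,0,2,1} = 4
G(15) = mex{1,3,0,1} = 2
G(16) = mex{1,1,0,1} = 2
G(17) = mex{4,1,3,2} = 0
G(18) = mex{2,4,1,2} = 0
G(19) = mex{2,2,1,2} = 0
G(20) = mex{0,2,4,0} = 1
G(21) = mex{0,0,2,0} = 1
G(22) = mex{0,0,2,3} = 1
G(23) = mex{1,0,0,1} = 2

2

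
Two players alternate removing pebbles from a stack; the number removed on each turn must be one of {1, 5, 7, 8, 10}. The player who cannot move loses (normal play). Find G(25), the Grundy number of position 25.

2

n :  0  1  2  3  4  5  6  7  8  9 10 11 12 13 14 15 16 17 18 19 20 21 22 23 24 25
G :  0  1  0  1  0  1  0  1  2  3  2  3  2  3  2  0  1  0  1  0  1  0  1  2  3  2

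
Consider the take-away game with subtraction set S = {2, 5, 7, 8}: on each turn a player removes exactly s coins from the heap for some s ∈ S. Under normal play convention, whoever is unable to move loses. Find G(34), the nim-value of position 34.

3

n :  0  1  2  3  4  5  6  7  8  9 10 11 12 13 14 15 16 17 18 19 20 21 22 23 24 25 26 27 28 29 30 31 32 33 34
G :  0  0  1  1  0  2  1  3  2  2  0  3  1  0  0  1  1  3  2  2  3  3  2  0  0  1  1  0  2  1  3  2  2  0  3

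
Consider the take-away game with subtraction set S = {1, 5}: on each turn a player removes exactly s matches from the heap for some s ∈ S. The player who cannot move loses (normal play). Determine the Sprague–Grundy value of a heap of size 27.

n :  0  1  2  3  4  5  6  7  8  9 10 11 12 13 14 15 16 17 18 19 20 21 22 23 24 25 26 27
G :  0  1  0  1  0  1  0  1  0  1  0  1  0  1  0  1  0  1  0  1  0  1  0  1  0  1  0  1

1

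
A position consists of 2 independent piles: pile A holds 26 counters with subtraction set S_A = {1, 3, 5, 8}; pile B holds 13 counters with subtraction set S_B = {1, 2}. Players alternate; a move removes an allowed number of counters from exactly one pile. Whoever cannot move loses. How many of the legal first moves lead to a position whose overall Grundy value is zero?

Pile A, S = {1, 3, 5, 8}:
G(0) = 0
G(1) = mex{0} = 1
G(2) = mex{1} = 0
G(3) = mex{0,0} = 1
G(4) = mex{1,1} = 0
G(5) = mex{0,0,0} = 1
G(6) = mex{1,1,1} = 0
G(7) = mex{0,0,0} = 1
G(8) = mex{1,1,1,0} = 2
G(9) = mex{2,0,0,1} = 3
G(10) = mex{3,1,1,0} = 2
G(11) = mex{2,2,0,1} = 3
G(12) = mex{3,3,1,0} = 2
G(13) = mex{2,2,2,1} = 0
G(14) = mex{0,3,3,0} = 1
G(15) = mex{1,2,2,1} = 0
G(16) = mex{0,0,3,2} = 1
G(17) = mex{1,1,2,3} = 0
G(18) = mex{0,0,0,2} = 1
G(19) = mex{1,1,1,3} = 0
G(20) = mex{0,0,0,2} = 1
G(21) = mex{1,1,1,0} = 2
G(22) = mex{2,0,0,1} = 3
G(23) = mex{3,1,1,0} = 2
G(24) = mex{2,2,0,1} = 3
G(25) = mex{3,3,1,0} = 2
G(26) = mex{2,2,2,1} = 0
G_A(26) = 0.
Pile B, S = {1, 2}:
n :  0  1  2  3  4  5  6  7  8  9 10 11 12 13
G :  0  1  2  0  1  2  0  1  2  0  1  2  0  1
G_B(13) = 1.
Combined Grundy value = 0 ⊕ 1 = 1.
A winning move leaves total XOR = 0, i.e. changes one component's Grundy value g to g ⊕ X where X is the current total.
Pile A: need g' = 0⊕1 = 1. Options: 26−1→G=2, 26−3→G=2, 26−5→G=2, 26−8→G=1. Hits: 1.
Pile B: need g' = 1⊕1 = 0. Options: 13−1→G=0, 13−2→G=2. Hits: 1.

2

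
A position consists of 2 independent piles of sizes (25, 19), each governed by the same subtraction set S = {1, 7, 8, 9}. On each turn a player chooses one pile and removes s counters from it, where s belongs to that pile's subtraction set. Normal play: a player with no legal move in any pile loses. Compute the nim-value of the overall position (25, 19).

2

All piles use S = {1, 7, 8, 9}:
n :  0  1  2  3  4  5  6  7  8  9 10 11 12 13 14 15 16 17 18 19 20 21 22 23 24 25
G :  0  1  0  1  0  1  0  1  2  3  2  3  2  3  2  3  0  1  0  1  0  1  0  1  2  3
Pile A: G(25) = 3.
Pile B: G(19) = 1.
Combined Grundy value = 3 ⊕ 1 = 2.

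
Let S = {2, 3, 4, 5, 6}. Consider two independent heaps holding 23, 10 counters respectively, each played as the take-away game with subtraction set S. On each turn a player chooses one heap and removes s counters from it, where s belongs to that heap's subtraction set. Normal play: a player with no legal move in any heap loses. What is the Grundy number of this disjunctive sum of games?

2

All heaps use S = {2, 3, 4, 5, 6}:
G(0) = 0
G(1) = mex{} = 0
G(2) = mex{0} = 1
G(3) = mex{0,0} = 1
G(4) = mex{1,0,0} = 2
G(5) = mex{1,1,0,0} = 2
G(6) = mex{2,1,1,0,0} = 3
G(7) = mex{2,2,1,1,0} = 3
G(8) = mex{3,2,2,1,1} = 0
G(9) = mex{3,3,2,2,1} = 0
G(10) = mex{0,3,3,2,2} = 1
G(11) = mex{0,0,3,3,2} = 1
G(12) = mex{1,0,0,3,3} = 2
G(13) = mex{1,1,0,0,3} = 2
G(14) = mex{2,1,1,0,0} = 3
G(15) = mex{2,2,1,1,0} = 3
G(16) = mex{3,2,2,1,1} = 0
G(17) = mex{3,3,2,2,1} = 0
G(18) = mex{0,3,3,2,2} = 1
G(19) = mex{0,0,3,3,2} = 1
G(20) = mex{1,0,0,3,3} = 2
G(21) = mex{1,1,0,0,3} = 2
G(22) = mex{2,1,1,0,0} = 3
G(23) = mex{2,2,1,1,0} = 3
Heap A: G(23) = 3.
Heap B: G(10) = 1.
Combined Grundy value = 3 ⊕ 1 = 2.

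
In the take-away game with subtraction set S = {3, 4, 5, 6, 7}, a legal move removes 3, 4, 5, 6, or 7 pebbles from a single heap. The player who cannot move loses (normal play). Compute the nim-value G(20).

n :  0  1  2  3  4  5  6  7  8  9 10 11 12 13 14 15 16 17 18 19 20
G :  0  0  0  1  1  1  2  2  2  3  0  0  0  1  1  1  2  2  2  3  0

0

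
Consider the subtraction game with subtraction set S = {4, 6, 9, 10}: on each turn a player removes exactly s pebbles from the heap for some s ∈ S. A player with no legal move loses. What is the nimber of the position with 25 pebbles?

n :  0  1  2  3  4  5  6  7  8  9 10 11 12 13 14 15 16 17 18 19 20 21 22 23 24 25
G :  0  0  0  0  1  1  1  1  2  2  2  2  3  3  0  0  0  0  1  1  1  1  2  2  2  2

2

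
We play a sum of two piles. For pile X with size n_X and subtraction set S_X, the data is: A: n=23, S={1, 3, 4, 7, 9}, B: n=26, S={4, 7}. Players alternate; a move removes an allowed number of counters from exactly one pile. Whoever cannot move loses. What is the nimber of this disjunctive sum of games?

2

Pile A, S = {1, 3, 4, 7, 9}:
n :  0  1  2  3  4  5  6  7  8  9 10 11 12 13 14 15 16 17 18 19 20 21 22 23
G :  0  1  0  1  2  3  2  3  0  1  0  1  2  3  2  3  0  1  0  1  2  3  2  3
G_A(23) = 3.
Pile B, S = {4, 7}:
G(0) = 0
G(1) = mex{} = 0
G(2) = mex{} = 0
G(3) = mex{} = 0
G(4) = mex{0} = 1
G(5) = mex{0} = 1
G(6) = mex{0} = 1
G(7) = mex{0,0} = 1
G(8) = mex{1,0} = 2
G(9) = mex{1,0} = 2
G(10) = mex{1,0} = 2
G(11) = mex{1,1} = 0
G(12) = mex{2,1} = 0
G(13) = mex{2,1} = 0
G(14) = mex{2,1} = 0
G(15) = mex{0,2} = 1
G(16) = mex{0,2} = 1
G(17) = mex{0,2} = 1
G(18) = mex{0,0} = 1
G(19) = mex{1,0} = 2
G(20) = mex{1,0} = 2
G(21) = mex{1,0} = 2
G(22) = mex{1,1} = 0
G(23) = mex{2,1} = 0
G(24) = mex{2,1} = 0
G(25) = mex{2,1} = 0
G(26) = mex{0,2} = 1
G_B(26) = 1.
Combined Grundy value = 3 ⊕ 1 = 2.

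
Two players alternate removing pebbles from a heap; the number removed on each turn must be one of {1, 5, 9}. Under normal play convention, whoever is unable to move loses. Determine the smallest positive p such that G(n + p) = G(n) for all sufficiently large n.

n :  0  1  2  3  4  5  6  7  8  9 10 11 12 13 14
G :  0  1  0  1  0  1  0  1  0  1  0  1  0  1  0
G(n+2) = G(n) holds for n = 0,…,8 (a full window of length max(S) = 9), so the sequence is purely periodic with period 2.

2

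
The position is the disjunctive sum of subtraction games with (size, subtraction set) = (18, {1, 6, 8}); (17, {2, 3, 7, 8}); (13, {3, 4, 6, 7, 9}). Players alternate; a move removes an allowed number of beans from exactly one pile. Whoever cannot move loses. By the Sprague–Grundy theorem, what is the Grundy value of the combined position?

Pile A, S = {1, 6, 8}:
G(0) = 0
G(1) = mex{0} = 1
G(2) = mex{1} = 0
G(3) = mex{0} = 1
G(4) = mex{1} = 0
G(5) = mex{0} = 1
G(6) = mex{1,0} = 2
G(7) = mex{2,1} = 0
G(8) = mex{0,0,0} = 1
G(9) = mex{1,1,1} = 0
G(10) = mex{0,0,0} = 1
G(11) = mex{1,1,1} = 0
G(12) = mex{0,2,0} = 1
G(13) = mex{1,0,1} = 2
G(14) = mex{2,1,2} = 0
G(15) = mex{0,0,0} = 1
G(16) = mex{1,1,1} = 0
G(17) = mex{0,0,0} = 1
G(18) = mex{1,1,1} = 0
G_A(18) = 0.
Pile B, S = {2, 3, 7, 8}:
G(0) = 0
G(1) = mex{} = 0
G(2) = mex{0} = 1
G(3) = mex{0,0} = 1
G(4) = mex{1,0} = 2
G(5) = mex{1,1} = 0
G(6) = mex{2,1} = 0
G(7) = mex{0,2,0} = 1
G(8) = mex{0,0,0,0} = 1
G(9) = mex{1,0,1,0} = 2
G(10) = mex{1,1,1,1} = 0
G(11) = mex{2,1,2,1} = 0
G(12) = mex{0,2,0,2} = 1
G(13) = mex{0,0,0,0} = 1
G(14) = mex{1,0,1,0} = 2
G(15) = mex{1,1,1,1} = 0
G(16) = mex{2,1,2,1} = 0
G(17) = mex{0,2,0,2} = 1
G_B(17) = 1.
Pile C, S = {3, 4, 6, 7, 9}:
n :  0  1  2  3  4  5  6  7  8  9 10 11 12 13
G :  0  0  0  1  1  1  2  2  2  3  3  3  0  0
G_C(13) = 0.
Combined Grundy value = 0 ⊕ 1 ⊕ 0 = 1.

1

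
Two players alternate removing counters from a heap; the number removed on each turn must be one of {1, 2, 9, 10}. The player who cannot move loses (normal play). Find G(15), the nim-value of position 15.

1

G(0) = 0
G(1) = mex{0} = 1
G(2) = mex{1,0} = 2
G(3) = mex{2,1} = 0
G(4) = mex{0,2} = 1
G(5) = mex{1,0} = 2
G(6) = mex{2,1} = 0
G(7) = mex{0,2} = 1
G(8) = mex{1,0} = 2
G(9) = mex{2,1,0} = 3
G(10) = mex{3,2,1,0} = 4
G(11) = mex{4,3,2,1} = 0
G(12) = mex{0,4,0,2} = 1
G(13) = mex{1,0,1,0} = 2
G(14) = mex{2,1,2,1} = 0
G(15) = mex{0,2,0,2} = 1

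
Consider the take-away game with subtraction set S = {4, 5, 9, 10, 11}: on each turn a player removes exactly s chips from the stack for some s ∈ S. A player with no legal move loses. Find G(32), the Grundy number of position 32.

0

G(0) = 0
G(1) = mex{} = 0
G(2) = mex{} = 0
G(3) = mex{} = 0
G(4) = mex{0} = 1
G(5) = mex{0,0} = 1
G(6) = mex{0,0} = 1
G(7) = mex{0,0} = 1
G(8) = mex{1,0} = 2
G(9) = mex{1,1,0} = 2
G(10) = mex{1,1,0,0} = 2
G(11) = mex{1,1,0,0,0} = 2
G(12) = mex{2,1,0,0,0} = 3
G(13) = mex{2,2,1,0,0} = 3
G(14) = mex{2,2,1,1,0} = 3
G(15) = mex{2,2,1,1,1} = 0
G(16) = mex{3,2,1,1,1} = 0
G(17) = mex{3,3,2,1,1} = 0
G(18) = mex{3,3,2,2,1} = 0
G(19) = mex{0,3,2,2,2} = 1
G(20) = mex{0,0,2,2,2} = 1
G(21) = mex{0,0,3,2,2} = 1
G(22) = mex{0,0,3,3,2} = 1
G(23) = mex{1,0,3,3,3} = 2
G(24) = mex{1,1,0,3,3} = 2
G(25) = mex{1,1,0,0,3} = 2
G(26) = mex{1,1,0,0,0} = 2
G(27) = mex{2,1,0,0,0} = 3
G(28) = mex{2,2,1,0,0} = 3
G(29) = mex{2,2,1,1,0} = 3
G(30) = mex{2,2,1,1,1} = 0
G(31) = mex{3,2,1,1,1} = 0
G(32) = mex{3,3,2,1,1} = 0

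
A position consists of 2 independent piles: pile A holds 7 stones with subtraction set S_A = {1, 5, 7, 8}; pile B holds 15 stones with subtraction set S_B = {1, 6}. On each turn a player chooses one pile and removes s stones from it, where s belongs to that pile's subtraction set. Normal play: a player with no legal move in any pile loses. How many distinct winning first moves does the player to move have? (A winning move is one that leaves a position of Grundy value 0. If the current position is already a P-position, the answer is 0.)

Pile A, S = {1, 5, 7, 8}:
n : 0 1 2 3 4 5 6 7
G : 0 1 0 1 0 1 0 1
G_A(7) = 1.
Pile B, S = {1, 6}:
G(0) = 0
G(1) = mex{0} = 1
G(2) = mex{1} = 0
G(3) = mex{0} = 1
G(4) = mex{1} = 0
G(5) = mex{0} = 1
G(6) = mex{1,0} = 2
G(7) = mex{2,1} = 0
G(8) = mex{0,0} = 1
G(9) = mex{1,1} = 0
G(10) = mex{0,0} = 1
G(11) = mex{1,1} = 0
G(12) = mex{0,2} = 1
G(13) = mex{1,0} = 2
G(14) = mex{2,1} = 0
G(15) = mex{0,0} = 1
G_B(15) = 1.
Combined Grundy value = 1 ⊕ 1 = 0.
A winning move leaves total XOR = 0, i.e. changes one component's Grundy value g to g ⊕ X where X is the current total.
Pile A: target g' = 1⊕0 = 1, but every legal move changes the Grundy value (mex property), so 0 moves.
Pile B: target g' = 1⊕0 = 1, but every legal move changes the Grundy value (mex property), so 0 moves.

0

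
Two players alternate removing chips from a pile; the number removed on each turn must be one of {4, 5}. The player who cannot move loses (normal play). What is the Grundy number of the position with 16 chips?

1

G(0) = 0
G(1) = mex{} = 0
G(2) = mex{} = 0
G(3) = mex{} = 0
G(4) = mex{0} = 1
G(5) = mex{0,0} = 1
G(6) = mex{0,0} = 1
G(7) = mex{0,0} = 1
G(8) = mex{1,0} = 2
G(9) = mex{1,1} = 0
G(10) = mex{1,1} = 0
G(11) = mex{1,1} = 0
G(12) = mex{2,1} = 0
G(13) = mex{0,2} = 1
G(14) = mex{0,0} = 1
G(15) = mex{0,0} = 1
G(16) = mex{0,0} = 1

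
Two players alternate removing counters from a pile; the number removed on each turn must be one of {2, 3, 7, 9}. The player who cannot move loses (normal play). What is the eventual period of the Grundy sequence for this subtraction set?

16

G(0) = 0
G(1) = mex{} = 0
G(2) = mex{0} = 1
G(3) = mex{0,0} = 1
G(4) = mex{1,0} = 2
G(5) = mex{1,1} = 0
G(6) = mex{2,1} = 0
G(7) = mex{0,2,0} = 1
G(8) = mex{0,0,0} = 1
G(9) = mex{1,0,1,0} = 2
G(10) = mex{1,1,1,0} = 2
G(11) = mex{2,1,2,1} = 0
G(12) = mex{2,2,0,1} = 3
G(13) = mex{0,2,0,2} = 1
G(14) = mex{3,0,1,0} = 2
G(15) = mex{1,3,1,0} = 2
G(16) = mex{2,1,2,1} = 0
G(17) = mex{2,2,2,1} = 0
G(18) = mex{0,2,0,2} = 1
G(19) = mex{0,0,3,2} = 1
G(20) = mex{1,0,1,0} = 2
G(21) = mex{1,1,2,3} = 0
G(22) = mex{2,1,2,1} = 0
G(23) = mex{0,2,0,2} = 1
G(24) = mex{0,0,0,2} = 1
G(25) = mex{1,0,1,0} = 2
G(26) = mex{1,1,1,0} = 2
G(27) = mex{2,1,2,1} = 0
G(28) = mex{2,2,0,1} = 3
G(29) = mex{0,2,0,2} = 1
G(30) = mex{3,0,1,0} = 2
G(31) = mex{1,3,1,0} = 2
G(32) = mex{2,1,2,1} = 0
G(33) = mex{2,2,2,1} = 0
G(n+16) = G(n) holds for n = 0,…,8 (a full window of length max(S) = 9), so the sequence is purely periodic with period 16.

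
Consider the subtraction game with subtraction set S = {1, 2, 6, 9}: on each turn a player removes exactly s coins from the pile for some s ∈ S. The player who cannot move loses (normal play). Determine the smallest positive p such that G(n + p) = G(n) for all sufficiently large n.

n :  0  1  2  3  4  5  6  7  8  9 10 11 12 13 14 15 16 17
G :  0  1  2  0  1  2  3  0  1  2  0  1  2  3  0  1  2  0
G(n+7) = G(n) holds for n = 0,…,8 (a full window of length max(S) = 9), so the sequence is purely periodic with period 7.

7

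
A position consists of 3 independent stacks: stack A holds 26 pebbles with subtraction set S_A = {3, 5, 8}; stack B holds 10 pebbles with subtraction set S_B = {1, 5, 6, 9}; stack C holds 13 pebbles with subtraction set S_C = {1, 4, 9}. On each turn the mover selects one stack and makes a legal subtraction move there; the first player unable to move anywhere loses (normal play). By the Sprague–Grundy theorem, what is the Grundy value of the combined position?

Stack A, S = {3, 5, 8}:
n :  0  1  2  3  4  5  6  7  8  9 10 11 12 13 14 15 16 17 18 19 20 21 22 23 24 25 26
G :  0  0  0  1  1  1  2  2  2  3  3  0  0  0  1  1  1  2  2  2  3  3  0  0  0  1  1
G_A(26) = 1.
Stack B, S = {1, 5, 6, 9}:
G(0) = 0
G(1) = mex{0} = 1
G(2) = mex{1} = 0
G(3) = mex{0} = 1
G(4) = mex{1} = 0
G(5) = mex{0,0} = 1
G(6) = mex{1,1,0} = 2
G(7) = mex{2,0,1} = 3
G(8) = mex{3,1,0} = 2
G(9) = mex{2,0,1,0} = 3
G(10) = mex{3,1,0,1} = 2
G_B(10) = 2.
Stack C, S = {1, 4, 9}:
G(0) = 0
G(1) = mex{0} = 1
G(2) = mex{1} = 0
G(3) = mex{0} = 1
G(4) = mex{1,0} = 2
G(5) = mex{2,1} = 0
G(6) = mex{0,0} = 1
G(7) = mex{1,1} = 0
G(8) = mex{0,2} = 1
G(9) = mex{1,0,0} = 2
G(10) = mex{2,1,1} = 0
G(11) = mex{0,0,0} = 1
G(12) = mex{1,1,1} = 0
G(13) = mex{0,2,2} = 1
G_C(13) = 1.
Combined Grundy value = 1 ⊕ 2 ⊕ 1 = 2.

2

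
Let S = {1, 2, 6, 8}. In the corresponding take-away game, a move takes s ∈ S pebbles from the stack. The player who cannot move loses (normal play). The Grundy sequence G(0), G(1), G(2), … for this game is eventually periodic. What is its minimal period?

7

n :  0  1  2  3  4  5  6  7  8  9 10 11 12 13 14 15 16
G :  0  1  2  0  1  2  3  0  1  2  0  1  2  3  0  1  2
G(n+7) = G(n) holds for n = 0,…,7 (a full window of length max(S) = 8), so the sequence is purely periodic with period 7.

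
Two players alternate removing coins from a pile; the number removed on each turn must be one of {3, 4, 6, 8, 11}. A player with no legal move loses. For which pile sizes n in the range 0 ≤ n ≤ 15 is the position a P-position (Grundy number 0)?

n :  0  1  2  3  4  5  6  7  8  9 10 11 12 13 14 15
G :  0  0  0  1  1  1  2  2  2  3  3  3  4  4  0  0
P-positions are exactly the n with G(n) = 0.

0, 1, 2, 14, 15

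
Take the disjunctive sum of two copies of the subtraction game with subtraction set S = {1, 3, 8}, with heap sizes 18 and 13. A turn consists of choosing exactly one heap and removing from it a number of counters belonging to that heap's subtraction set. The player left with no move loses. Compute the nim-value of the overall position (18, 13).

All heaps use S = {1, 3, 8}:
G(0) = 0
G(1) = mex{0} = 1
G(2) = mex{1} = 0
G(3) = mex{0,0} = 1
G(4) = mex{1,1} = 0
G(5) = mex{0,0} = 1
G(6) = mex{1,1} = 0
G(7) = mex{0,0} = 1
G(8) = mex{1,1,0} = 2
G(9) = mex{2,0,1} = 3
G(10) = mex{3,1,0} = 2
G(11) = mex{2,2,1} = 0
G(12) = mex{0,3,0} = 1
G(13) = mex{1,2,1} = 0
G(14) = mex{0,0,0} = 1
G(15) = mex{1,1,1} = 0
G(16) = mex{0,0,2} = 1
G(17) = mex{1,1,3} = 0
G(18) = mex{0,0,2} = 1
Heap A: G(18) = 1.
Heap B: G(13) = 0.
Combined Grundy value = 1 ⊕ 0 = 1.

1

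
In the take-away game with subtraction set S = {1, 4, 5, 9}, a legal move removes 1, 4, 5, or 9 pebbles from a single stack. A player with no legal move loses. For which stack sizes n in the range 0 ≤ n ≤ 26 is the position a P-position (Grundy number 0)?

0, 2, 8, 10, 16, 18, 24, 26

G(0) = 0
G(1) = mex{0} = 1
G(2) = mex{1} = 0
G(3) = mex{0} = 1
G(4) = mex{1,0} = 2
G(5) = mex{2,1,0} = 3
G(6) = mex{3,0,1} = 2
G(7) = mex{2,1,0} = 3
G(8) = mex{3,2,1} = 0
G(9) = mex{0,3,2,0} = 1
G(10) = mex{1,2,3,1} = 0
G(11) = mex{0,3,2,0} = 1
G(12) = mex{1,0,3,1} = 2
G(13) = mex{2,1,0,2} = 3
G(14) = mex{3,0,1,3} = 2
G(15) = mex{2,1,0,2} = 3
G(16) = mex{3,2,1,3} = 0
G(17) = mex{0,3,2,0} = 1
G(18) = mex{1,2,3,1} = 0
G(19) = mex{0,3,2,0} = 1
G(20) = mex{1,0,3,1} = 2
G(21) = mex{2,1,0,2} = 3
G(22) = mex{3,0,1,3} = 2
G(23) = mex{2,1,0,2} = 3
G(24) = mex{3,2,1,3} = 0
G(25) = mex{0,3,2,0} = 1
G(26) = mex{1,2,3,1} = 0
P-positions are exactly the n with G(n) = 0.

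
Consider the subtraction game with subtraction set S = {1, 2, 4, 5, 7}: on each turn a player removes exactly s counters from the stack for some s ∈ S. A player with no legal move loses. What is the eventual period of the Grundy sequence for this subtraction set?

n :  0  1  2  3  4  5  6  7  8  9 10 11 12 13 14
G :  0  1  2  0  1  2  0  1  2  0  1  2  0  1  2
G(n+3) = G(n) holds for n = 0,…,6 (a full window of length max(S) = 7), so the sequence is purely periodic with period 3.

3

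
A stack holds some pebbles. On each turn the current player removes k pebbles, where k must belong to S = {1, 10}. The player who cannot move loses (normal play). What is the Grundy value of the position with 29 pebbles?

1

G(0) = 0
G(1) = mex{0} = 1
G(2) = mex{1} = 0
G(3) = mex{0} = 1
G(4) = mex{1} = 0
G(5) = mex{0} = 1
G(6) = mex{1} = 0
G(7) = mex{0} = 1
G(8) = mex{1} = 0
G(9) = mex{0} = 1
G(10) = mex{1,0} = 2
G(11) = mex{2,1} = 0
G(12) = mex{0,0} = 1
G(13) = mex{1,1} = 0
G(14) = mex{0,0} = 1
G(15) = mex{1,1} = 0
G(16) = mex{0,0} = 1
G(17) = mex{1,1} = 0
G(18) = mex{0,0} = 1
G(19) = mex{1,1} = 0
G(20) = mex{0,2} = 1
G(21) = mex{1,0} = 2
G(22) = mex{2,1} = 0
G(23) = mex{0,0} = 1
G(24) = mex{1,1} = 0
G(25) = mex{0,0} = 1
G(26) = mex{1,1} = 0
G(27) = mex{0,0} = 1
G(28) = mex{1,1} = 0
G(29) = mex{0,0} = 1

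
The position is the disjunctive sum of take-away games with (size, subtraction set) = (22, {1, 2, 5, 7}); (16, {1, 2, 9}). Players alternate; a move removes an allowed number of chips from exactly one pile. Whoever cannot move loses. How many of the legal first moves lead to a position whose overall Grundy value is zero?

Pile A, S = {1, 2, 5, 7}:
n :  0  1  2  3  4  5  6  7  8  9 10 11 12 13 14 15 16 17 18 19 20 21 22
G :  0  1  2  0  1  2  0  1  2  0  1  2  0  1  2  0  1  2  0  1  2  0  1
G_A(22) = 1.
Pile B, S = {1, 2, 9}:
G(0) = 0
G(1) = mex{0} = 1
G(2) = mex{1,0} = 2
G(3) = mex{2,1} = 0
G(4) = mex{0,2} = 1
G(5) = mex{1,0} = 2
G(6) = mex{2,1} = 0
G(7) = mex{0,2} = 1
G(8) = mex{1,0} = 2
G(9) = mex{2,1,0} = 3
G(10) = mex{3,2,1} = 0
G(11) = mex{0,3,2} = 1
G(12) = mex{1,0,0} = 2
G(13) = mex{2,1,1} = 0
G(14) = mex{0,2,2} = 1
G(15) = mex{1,0,0} = 2
G(16) = mex{2,1,1} = 0
G_B(16) = 0.
Combined Grundy value = 1 ⊕ 0 = 1.
A winning move leaves total XOR = 0, i.e. changes one component's Grundy value g to g ⊕ X where X is the current total.
Pile A: need g' = 1⊕1 = 0. Options: 22−1→G=0, 22−2→G=2, 22−5→G=2, 22−7→G=0. Hits: 2.
Pile B: need g' = 0⊕1 = 1. Options: 16−1→G=2, 16−2→G=1, 16−9→G=1. Hits: 2.

4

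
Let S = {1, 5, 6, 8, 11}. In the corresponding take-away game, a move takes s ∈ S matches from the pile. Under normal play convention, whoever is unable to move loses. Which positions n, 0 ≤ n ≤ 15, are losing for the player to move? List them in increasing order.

0, 2, 4, 14

G(0) = 0
G(1) = mex{0} = 1
G(2) = mex{1} = 0
G(3) = mex{0} = 1
G(4) = mex{1} = 0
G(5) = mex{0,0} = 1
G(6) = mex{1,1,0} = 2
G(7) = mex{2,0,1} = 3
G(8) = mex{3,1,0,0} = 2
G(9) = mex{2,0,1,1} = 3
G(10) = mex{3,1,0,0} = 2
G(11) = mex{2,2,1,1,0} = 3
G(12) = mex{3,3,2,0,1} = 4
G(13) = mex{4,2,3,1,0} = 5
G(14) = mex{5,3,2,2,1} = 0
G(15) = mex{0,2,3,3,0} = 1
P-positions are exactly the n with G(n) = 0.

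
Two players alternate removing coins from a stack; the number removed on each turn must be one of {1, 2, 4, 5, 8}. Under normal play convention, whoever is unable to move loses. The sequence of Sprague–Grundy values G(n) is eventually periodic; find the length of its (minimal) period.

3

G(0) = 0
G(1) = mex{0} = 1
G(2) = mex{1,0} = 2
G(3) = mex{2,1} = 0
G(4) = mex{0,2,0} = 1
G(5) = mex{1,0,1,0} = 2
G(6) = mex{2,1,2,1} = 0
G(7) = mex{0,2,0,2} = 1
G(8) = mex{1,0,1,0,0} = 2
G(9) = mex{2,1,2,1,1} = 0
G(10) = mex{0,2,0,2,2} = 1
G(11) = mex{1,0,1,0,0} = 2
G(12) = mex{2,1,2,1,1} = 0
G(13) = mex{0,2,0,2,2} = 1
G(14) = mex{1,0,1,0,0} = 2
G(n+3) = G(n) holds for n = 0,…,7 (a full window of length max(S) = 8), so the sequence is purely periodic with period 3.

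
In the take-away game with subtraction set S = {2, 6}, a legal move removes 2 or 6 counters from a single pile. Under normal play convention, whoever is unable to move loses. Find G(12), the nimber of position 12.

0

G(0) = 0
G(1) = mex{} = 0
G(2) = mex{0} = 1
G(3) = mex{0} = 1
G(4) = mex{1} = 0
G(5) = mex{1} = 0
G(6) = mex{0,0} = 1
G(7) = mex{0,0} = 1
G(8) = mex{1,1} = 0
G(9) = mex{1,1} = 0
G(10) = mex{0,0} = 1
G(11) = mex{0,0} = 1
G(12) = mex{1,1} = 0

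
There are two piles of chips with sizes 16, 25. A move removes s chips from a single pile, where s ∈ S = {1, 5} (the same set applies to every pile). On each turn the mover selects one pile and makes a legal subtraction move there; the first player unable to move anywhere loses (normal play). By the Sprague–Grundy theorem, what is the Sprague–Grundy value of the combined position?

1

All piles use S = {1, 5}:
G(0) = 0
G(1) = mex{0} = 1
G(2) = mex{1} = 0
G(3) = mex{0} = 1
G(4) = mex{1} = 0
G(5) = mex{0,0} = 1
G(6) = mex{1,1} = 0
G(7) = mex{0,0} = 1
G(8) = mex{1,1} = 0
G(9) = mex{0,0} = 1
G(10) = mex{1,1} = 0
G(11) = mex{0,0} = 1
G(12) = mex{1,1} = 0
G(13) = mex{0,0} = 1
G(14) = mex{1,1} = 0
G(15) = mex{0,0} = 1
G(16) = mex{1,1} = 0
G(17) = mex{0,0} = 1
G(18) = mex{1,1} = 0
G(19) = mex{0,0} = 1
G(20) = mex{1,1} = 0
G(21) = mex{0,0} = 1
G(22) = mex{1,1} = 0
G(23) = mex{0,0} = 1
G(24) = mex{1,1} = 0
G(25) = mex{0,0} = 1
Pile A: G(16) = 0.
Pile B: G(25) = 1.
Combined Grundy value = 0 ⊕ 1 = 1.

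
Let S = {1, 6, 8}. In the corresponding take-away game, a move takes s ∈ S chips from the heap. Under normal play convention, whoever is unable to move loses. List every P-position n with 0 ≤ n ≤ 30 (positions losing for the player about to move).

n :  0  1  2  3  4  5  6  7  8  9 10 11 12 13 14 15 16 17 18 19 20 21 22 23 24 25 26 27 28 29 30
G :  0  1  0  1  0  1  2  0  1  0  1  0  1  2  0  1  0  1  0  1  2  0  1  0  1  0  1  2  0  1  0
P-positions are exactly the n with G(n) = 0.

0, 2, 4, 7, 9, 11, 14, 16, 18, 21, 23, 25, 28, 30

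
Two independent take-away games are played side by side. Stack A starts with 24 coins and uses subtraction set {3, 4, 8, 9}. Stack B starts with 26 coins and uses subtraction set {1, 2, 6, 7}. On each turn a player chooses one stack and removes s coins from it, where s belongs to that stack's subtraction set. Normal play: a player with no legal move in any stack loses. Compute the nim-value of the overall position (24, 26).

2

Stack A, S = {3, 4, 8, 9}:
n :  0  1  2  3  4  5  6  7  8  9 10 11 12 13 14 15 16 17 18 19 20 21 22 23 24
G :  0  0  0  1  1  1  2  0  2  3  1  3  0  0  0  1  1  1  2  0  2  3  1  3  0
G_A(24) = 0.
Stack B, S = {1, 2, 6, 7}:
G(0) = 0
G(1) = mex{0} = 1
G(2) = mex{1,0} = 2
G(3) = mex{2,1} = 0
G(4) = mex{0,2} = 1
G(5) = mex{1,0} = 2
G(6) = mex{2,1,0} = 3
G(7) = mex{3,2,1,0} = 4
G(8) = mex{4,3,2,1} = 0
G(9) = mex{0,4,0,2} = 1
G(10) = mex{1,0,1,0} = 2
G(11) = mex{2,1,2,1} = 0
G(12) = mex{0,2,3,2} = 1
G(13) = mex{1,0,4,3} = 2
G(14) = mex{2,1,0,4} = 3
G(15) = mex{3,2,1,0} = 4
G(16) = mex{4,3,2,1} = 0
G(17) = mex{0,4,0,2} = 1
G(18) = mex{1,0,1,0} = 2
G(19) = mex{2,1,2,1} = 0
G(20) = mex{0,2,3,2} = 1
G(21) = mex{1,0,4,3} = 2
G(22) = mex{2,1,0,4} = 3
G(23) = mex{3,2,1,0} = 4
G(24) = mex{4,3,2,1} = 0
G(25) = mex{0,4,0,2} = 1
G(26) = mex{1,0,1,0} = 2
G_B(26) = 2.
Combined Grundy value = 0 ⊕ 2 = 2.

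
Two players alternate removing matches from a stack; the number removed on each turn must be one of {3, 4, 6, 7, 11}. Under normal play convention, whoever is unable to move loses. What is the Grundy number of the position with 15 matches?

n :  0  1  2  3  4  5  6  7  8  9 10 11 12 13 14 15
G :  0  0  0  1  1  1  2  2  2  3  0  3  4  1  4  0

0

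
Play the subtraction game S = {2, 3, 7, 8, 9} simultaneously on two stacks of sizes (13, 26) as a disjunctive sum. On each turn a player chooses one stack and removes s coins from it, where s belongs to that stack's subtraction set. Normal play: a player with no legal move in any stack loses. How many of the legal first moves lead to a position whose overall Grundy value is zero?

All stacks use S = {2, 3, 7, 8, 9}:
n :  0  1  2  3  4  5  6  7  8  9 10 11 12 13 14 15 16 17 18 19 20 21 22 23 24 25 26
G :  0  0  1  1  2  0  0  1  1  2  2  0  3  1  2  2  0  0  1  1  2  0  0  1  1  2  2
Stack A: G(13) = 1.
Stack B: G(26) = 2.
Combined Grundy value = 1 ⊕ 2 = 3.
A winning move leaves total XOR = 0, i.e. changes one component's Grundy value g to g ⊕ X where X is the current total.
Stack A: need g' = 1⊕3 = 2. Options: 13−2→G=0, 13−3→G=2, 13−7→G=0, 13−8→G=0, 13−9→G=2. Hits: 2.
Stack B: need g' = 2⊕3 = 1. Options: 26−2→G=1, 26−3→G=1, 26−7→G=1, 26−8→G=1, 26−9→G=0. Hits: 4.

6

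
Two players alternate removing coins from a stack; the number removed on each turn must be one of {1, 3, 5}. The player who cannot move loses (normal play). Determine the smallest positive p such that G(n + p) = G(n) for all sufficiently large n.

2

G(0) = 0
G(1) = mex{0} = 1
G(2) = mex{1} = 0
G(3) = mex{0,0} = 1
G(4) = mex{1,1} = 0
G(5) = mex{0,0,0} = 1
G(6) = mex{1,1,1} = 0
G(7) = mex{0,0,0} = 1
G(8) = mex{1,1,1} = 0
G(9) = mex{0,0,0} = 1
G(10) = mex{1,1,1} = 0
G(11) = mex{0,0,0} = 1
G(12) = mex{1,1,1} = 0
G(13) = mex{0,0,0} = 1
G(14) = mex{1,1,1} = 0
G(n+2) = G(n) holds for n = 0,…,4 (a full window of length max(S) = 5), so the sequence is purely periodic with period 2.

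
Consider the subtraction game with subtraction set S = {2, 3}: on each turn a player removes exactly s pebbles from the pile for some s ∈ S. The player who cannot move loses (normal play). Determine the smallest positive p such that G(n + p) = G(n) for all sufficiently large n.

5

n :  0  1  2  3  4  5  6  7  8  9 10 11 12 13 14
G :  0  0  1  1  2  0  0  1  1  2  0  0  1  1  2
G(n+5) = G(n) holds for n = 0,…,2 (a full window of length max(S) = 3), so the sequence is purely periodic with period 5.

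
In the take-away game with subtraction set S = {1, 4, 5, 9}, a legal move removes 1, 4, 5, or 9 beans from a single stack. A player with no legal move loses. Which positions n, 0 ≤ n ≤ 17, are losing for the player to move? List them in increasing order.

G(0) = 0
G(1) = mex{0} = 1
G(2) = mex{1} = 0
G(3) = mex{0} = 1
G(4) = mex{1,0} = 2
G(5) = mex{2,1,0} = 3
G(6) = mex{3,0,1} = 2
G(7) = mex{2,1,0} = 3
G(8) = mex{3,2,1} = 0
G(9) = mex{0,3,2,0} = 1
G(10) = mex{1,2,3,1} = 0
G(11) = mex{0,3,2,0} = 1
G(12) = mex{1,0,3,1} = 2
G(13) = mex{2,1,0,2} = 3
G(14) = mex{3,0,1,3} = 2
G(15) = mex{2,1,0,2} = 3
G(16) = mex{3,2,1,3} = 0
G(17) = mex{0,3,2,0} = 1
P-positions are exactly the n with G(n) = 0.

0, 2, 8, 10, 16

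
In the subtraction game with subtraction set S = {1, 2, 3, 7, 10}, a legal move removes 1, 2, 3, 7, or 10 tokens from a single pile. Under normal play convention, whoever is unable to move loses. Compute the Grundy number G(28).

G(0) = 0
G(1) = mex{0} = 1
G(2) = mex{1,0} = 2
G(3) = mex{2,1,0} = 3
G(4) = mex{3,2,1} = 0
G(5) = mex{0,3,2} = 1
G(6) = mex{1,0,3} = 2
G(7) = mex{2,1,0,0} = 3
G(8) = mex{3,2,1,1} = 0
G(9) = mex{0,3,2,2} = 1
G(10) = mex{1,0,3,3,0} = 2
G(11) = mex{2,1,0,0,1} = 3
G(12) = mex{3,2,1,1,2} = 0
G(13) = mex{0,3,2,2,3} = 1
G(14) = mex{1,0,3,3,0} = 2
G(15) = mex{2,1,0,0,1} = 3
G(16) = mex{3,2,1,1,2} = 0
G(17) = mex{0,3,2,2,3} = 1
G(18) = mex{1,0,3,3,0} = 2
G(19) = mex{2,1,0,0,1} = 3
G(20) = mex{3,2,1,1,2} = 0
G(21) = mex{0,3,2,2,3} = 1
G(22) = mex{1,0,3,3,0} = 2
G(23) = mex{2,1,0,0,1} = 3
G(24) = mex{3,2,1,1,2} = 0
G(25) = mex{0,3,2,2,3} = 1
G(26) = mex{1,0,3,3,0} = 2
G(27) = mex{2,1,0,0,1} = 3
G(28) = mex{3,2,1,1,2} = 0

0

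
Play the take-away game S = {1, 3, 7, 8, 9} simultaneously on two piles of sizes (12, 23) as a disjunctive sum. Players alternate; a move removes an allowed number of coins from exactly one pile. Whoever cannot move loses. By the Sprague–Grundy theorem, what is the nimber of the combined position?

3

All piles use S = {1, 3, 7, 8, 9}:
G(0) = 0
G(1) = mex{0} = 1
G(2) = mex{1} = 0
G(3) = mex{0,0} = 1
G(4) = mex{1,1} = 0
G(5) = mex{0,0} = 1
G(6) = mex{1,1} = 0
G(7) = mex{0,0,0} = 1
G(8) = mex{1,1,1,0} = 2
G(9) = mex{2,0,0,1,0} = 3
G(10) = mex{3,1,1,0,1} = 2
G(11) = mex{2,2,0,1,0} = 3
G(12) = mex{3,3,1,0,1} = 2
G(13) = mex{2,2,0,1,0} = 3
G(14) = mex{3,3,1,0,1} = 2
G(15) = mex{2,2,2,1,0} = 3
G(16) = mex{3,3,3,2,1} = 0
G(17) = mex{0,2,2,3,2} = 1
G(18) = mex{1,3,3,2,3} = 0
G(19) = mex{0,0,2,3,2} = 1
G(20) = mex{1,1,3,2,3} = 0
G(21) = mex{0,0,2,3,2} = 1
G(22) = mex{1,1,3,2,3} = 0
G(23) = mex{0,0,0,3,2} = 1
Pile A: G(12) = 2.
Pile B: G(23) = 1.
Combined Grundy value = 2 ⊕ 1 = 3.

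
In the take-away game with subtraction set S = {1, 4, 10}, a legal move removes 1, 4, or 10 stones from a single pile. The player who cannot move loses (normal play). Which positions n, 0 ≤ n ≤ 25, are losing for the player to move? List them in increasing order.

n :  0  1  2  3  4  5  6  7  8  9 10 11 12 13 14 15 16 17 18 19 20 21 22 23 24 25
G :  0  1  0  1  2  0  1  0  1  2  3  2  3  0  1  3  0  1  0  1  2  0  1  2  0  1
P-positions are exactly the n with G(n) = 0.

0, 2, 5, 7, 13, 16, 18, 21, 24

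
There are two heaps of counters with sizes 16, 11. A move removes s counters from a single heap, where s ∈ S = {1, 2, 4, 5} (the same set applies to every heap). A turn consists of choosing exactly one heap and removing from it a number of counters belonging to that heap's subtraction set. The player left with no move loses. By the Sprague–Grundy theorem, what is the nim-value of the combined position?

3

All heaps use S = {1, 2, 4, 5}:
G(0) = 0
G(1) = mex{0} = 1
G(2) = mex{1,0} = 2
G(3) = mex{2,1} = 0
G(4) = mex{0,2,0} = 1
G(5) = mex{1,0,1,0} = 2
G(6) = mex{2,1,2,1} = 0
G(7) = mex{0,2,0,2} = 1
G(8) = mex{1,0,1,0} = 2
G(9) = mex{2,1,2,1} = 0
G(10) = mex{0,2,0,2} = 1
G(11) = mex{1,0,1,0} = 2
G(12) = mex{2,1,2,1} = 0
G(13) = mex{0,2,0,2} = 1
G(14) = mex{1,0,1,0} = 2
G(15) = mex{2,1,2,1} = 0
G(16) = mex{0,2,0,2} = 1
Heap A: G(16) = 1.
Heap B: G(11) = 2.
Combined Grundy value = 1 ⊕ 2 = 3.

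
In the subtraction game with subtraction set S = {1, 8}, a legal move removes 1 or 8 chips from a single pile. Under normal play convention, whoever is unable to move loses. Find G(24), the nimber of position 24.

n :  0  1  2  3  4  5  6  7  8  9 10 11 12 13 14 15 16 17 18 19 20 21 22 23 24
G :  0  1  0  1  0  1  0  1  2  0  1  0  1  0  1  0  1  2  0  1  0  1  0  1  0

0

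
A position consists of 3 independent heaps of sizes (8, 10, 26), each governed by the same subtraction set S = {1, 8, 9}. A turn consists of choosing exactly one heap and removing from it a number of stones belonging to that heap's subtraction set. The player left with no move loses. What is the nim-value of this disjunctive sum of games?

2

All heaps use S = {1, 8, 9}:
G(0) = 0
G(1) = mex{0} = 1
G(2) = mex{1} = 0
G(3) = mex{0} = 1
G(4) = mex{1} = 0
G(5) = mex{0} = 1
G(6) = mex{1} = 0
G(7) = mex{0} = 1
G(8) = mex{1,0} = 2
G(9) = mex{2,1,0} = 3
G(10) = mex{3,0,1} = 2
G(11) = mex{2,1,0} = 3
G(12) = mex{3,0,1} = 2
G(13) = mex{2,1,0} = 3
G(14) = mex{3,0,1} = 2
G(15) = mex{2,1,0} = 3
G(16) = mex{3,2,1} = 0
G(17) = mex{0,3,2} = 1
G(18) = mex{1,2,3} = 0
G(19) = mex{0,3,2} = 1
G(20) = mex{1,2,3} = 0
G(21) = mex{0,3,2} = 1
G(22) = mex{1,2,3} = 0
G(23) = mex{0,3,2} = 1
G(24) = mex{1,0,3} = 2
G(25) = mex{2,1,0} = 3
G(26) = mex{3,0,1} = 2
Heap A: G(8) = 2.
Heap B: G(10) = 2.
Heap C: G(26) = 2.
Combined Grundy value = 2 ⊕ 2 ⊕ 2 = 2.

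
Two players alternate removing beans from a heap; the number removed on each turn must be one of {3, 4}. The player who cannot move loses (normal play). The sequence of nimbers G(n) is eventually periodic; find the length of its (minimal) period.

G(0) = 0
G(1) = mex{} = 0
G(2) = mex{} = 0
G(3) = mex{0} = 1
G(4) = mex{0,0} = 1
G(5) = mex{0,0} = 1
G(6) = mex{1,0} = 2
G(7) = mex{1,1} = 0
G(8) = mex{1,1} = 0
G(9) = mex{2,1} = 0
G(10) = mex{0,2} = 1
G(11) = mex{0,0} = 1
G(12) = mex{0,0} = 1
G(13) = mex{1,0} = 2
G(14) = mex{1,1} = 0
G(15) = mex{1,1} = 0
G(n+7) = G(n) holds for n = 0,…,3 (a full window of length max(S) = 4), so the sequence is purely periodic with period 7.

7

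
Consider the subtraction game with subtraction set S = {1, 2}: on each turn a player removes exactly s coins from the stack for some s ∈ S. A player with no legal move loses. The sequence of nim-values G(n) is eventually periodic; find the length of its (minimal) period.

n :  0  1  2  3  4  5  6  7  8  9 10 11 12 13 14
G :  0  1  2  0  1  2  0  1  2  0  1  2  0  1  2
G(n+3) = G(n) holds for n = 0,…,1 (a full window of length max(S) = 2), so the sequence is purely periodic with period 3.

3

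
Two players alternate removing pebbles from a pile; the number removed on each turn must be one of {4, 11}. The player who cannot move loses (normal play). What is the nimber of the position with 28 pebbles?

n :  0  1  2  3  4  5  6  7  8  9 10 11 12 13 14 15 16 17 18 19 20 21 22 23 24 25 26 27 28
G :  0  0  0  0  1  1  1  1  0  0  0  2  1  1  1  0  0  0  0  1  1  1  1  0  0  0  2  1  1

1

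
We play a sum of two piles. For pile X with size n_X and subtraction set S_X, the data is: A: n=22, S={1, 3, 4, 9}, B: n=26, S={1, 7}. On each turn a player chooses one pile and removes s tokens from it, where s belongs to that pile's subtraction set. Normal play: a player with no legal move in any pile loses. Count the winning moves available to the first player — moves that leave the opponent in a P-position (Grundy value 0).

Pile A, S = {1, 3, 4, 9}:
G(0) = 0
G(1) = mex{0} = 1
G(2) = mex{1} = 0
G(3) = mex{0,0} = 1
G(4) = mex{1,1,0} = 2
G(5) = mex{2,0,1} = 3
G(6) = mex{3,1,0} = 2
G(7) = mex{2,2,1} = 0
G(8) = mex{0,3,2} = 1
G(9) = mex{1,2,3,0} = 4
G(10) = mex{4,0,2,1} = 3
G(11) = mex{3,1,0,0} = 2
G(12) = mex{2,4,1,1} = 0
G(13) = mex{0,3,4,2} = 1
G(14) = mex{1,2,3,3} = 0
G(15) = mex{0,0,2,2} = 1
G(16) = mex{1,1,0,0} = 2
G(17) = mex{2,0,1,1} = 3
G(18) = mex{3,1,0,4} = 2
G(19) = mex{2,2,1,3} = 0
G(20) = mex{0,3,2,2} = 1
G(21) = mex{1,2,3,0} = 4
G(22) = mex{4,0,2,1} = 3
G_A(22) = 3.
Pile B, S = {1, 7}:
G(0) = 0
G(1) = mex{0} = 1
G(2) = mex{1} = 0
G(3) = mex{0} = 1
G(4) = mex{1} = 0
G(5) = mex{0} = 1
G(6) = mex{1} = 0
G(7) = mex{0,0} = 1
G(8) = mex{1,1} = 0
G(9) = mex{0,0} = 1
G(10) = mex{1,1} = 0
G(11) = mex{0,0} = 1
G(12) = mex{1,1} = 0
G(13) = mex{0,0} = 1
G(14) = mex{1,1} = 0
G(15) = mex{0,0} = 1
G(16) = mex{1,1} = 0
G(17) = mex{0,0} = 1
G(18) = mex{1,1} = 0
G(19) = mex{0,0} = 1
G(20) = mex{1,1} = 0
G(21) = mex{0,0} = 1
G(22) = mex{1,1} = 0
G(23) = mex{0,0} = 1
G(24) = mex{1,1} = 0
G(25) = mex{0,0} = 1
G(26) = mex{1,1} = 0
G_B(26) = 0.
Combined Grundy value = 3 ⊕ 0 = 3.
A winning move leaves total XOR = 0, i.e. changes one component's Grundy value g to g ⊕ X where X is the current total.
Pile A: need g' = 3⊕3 = 0. Options: 22−1→G=4, 22−3→G=0, 22−4→G=2, 22−9→G=1. Hits: 1.
Pile B: need g' = 0⊕3 = 3. Options: 26−1→G=1, 26−7→G=1. Hits: 0.

1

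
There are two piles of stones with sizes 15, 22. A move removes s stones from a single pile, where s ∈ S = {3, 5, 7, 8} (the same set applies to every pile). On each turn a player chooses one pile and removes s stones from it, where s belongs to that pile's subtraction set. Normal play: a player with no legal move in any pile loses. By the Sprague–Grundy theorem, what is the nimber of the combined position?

All piles use S = {3, 5, 7, 8}:
n :  0  1  2  3  4  5  6  7  8  9 10 11 12 13 14 15 16 17 18 19 20 21 22
G :  0  0  0  1  1  1  2  2  2  3  3  0  0  0  1  1  1  2  2  2  3  3  0
Pile A: G(15) = 1.
Pile B: G(22) = 0.
Combined Grundy value = 1 ⊕ 0 = 1.

1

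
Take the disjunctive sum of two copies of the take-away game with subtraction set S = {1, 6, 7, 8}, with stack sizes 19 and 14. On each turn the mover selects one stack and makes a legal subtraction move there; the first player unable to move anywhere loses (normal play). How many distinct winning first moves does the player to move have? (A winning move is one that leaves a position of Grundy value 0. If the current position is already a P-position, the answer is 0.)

All stacks use S = {1, 6, 7, 8}:
n :  0  1  2  3  4  5  6  7  8  9 10 11 12 13 14 15 16 17 18 19
G :  0  1  0  1  0  1  2  3  2  3  2  3  4  0  1  0  1  0  1  2
Stack A: G(19) = 2.
Stack B: G(14) = 1.
Combined Grundy value = 2 ⊕ 1 = 3.
A winning move leaves total XOR = 0, i.e. changes one component's Grundy value g to g ⊕ X where X is the current total.
Stack A: need g' = 2⊕3 = 1. Options: 19−1→G=1, 19−6→G=0, 19−7→G=4, 19−8→G=3. Hits: 1.
Stack B: need g' = 1⊕3 = 2. Options: 14−1→G=0, 14−6→G=2, 14−7→G=3, 14−8→G=2. Hits: 2.

3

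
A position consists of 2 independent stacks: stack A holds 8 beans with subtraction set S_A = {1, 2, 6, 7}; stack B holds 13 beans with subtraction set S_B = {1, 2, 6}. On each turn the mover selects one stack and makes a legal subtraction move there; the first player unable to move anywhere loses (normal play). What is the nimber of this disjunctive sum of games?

3

Stack A, S = {1, 2, 6, 7}:
G(0) = 0
G(1) = mex{0} = 1
G(2) = mex{1,0} = 2
G(3) = mex{2,1} = 0
G(4) = mex{0,2} = 1
G(5) = mex{1,0} = 2
G(6) = mex{2,1,0} = 3
G(7) = mex{3,2,1,0} = 4
G(8) = mex{4,3,2,1} = 0
G_A(8) = 0.
Stack B, S = {1, 2, 6}:
n :  0  1  2  3  4  5  6  7  8  9 10 11 12 13
G :  0  1  2  0  1  2  3  0  1  2  0  1  2  3
G_B(13) = 3.
Combined Grundy value = 0 ⊕ 3 = 3.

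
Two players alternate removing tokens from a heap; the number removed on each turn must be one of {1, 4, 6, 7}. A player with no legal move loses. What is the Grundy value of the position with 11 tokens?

n :  0  1  2  3  4  5  6  7  8  9 10 11
G :  0  1  0  1  2  0  1  2  3  2  0  1

1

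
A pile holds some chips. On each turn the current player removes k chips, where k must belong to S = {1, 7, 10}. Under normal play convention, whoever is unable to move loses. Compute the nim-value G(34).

0

G(0) = 0
G(1) = mex{0} = 1
G(2) = mex{1} = 0
G(3) = mex{0} = 1
G(4) = mex{1} = 0
G(5) = mex{0} = 1
G(6) = mex{1} = 0
G(7) = mex{0,0} = 1
G(8) = mex{1,1} = 0
G(9) = mex{0,0} = 1
G(10) = mex{1,1,0} = 2
G(11) = mex{2,0,1} = 3
G(12) = mex{3,1,0} = 2
G(13) = mex{2,0,1} = 3
G(14) = mex{3,1,0} = 2
G(15) = mex{2,0,1} = 3
G(16) = mex{3,1,0} = 2
G(17) = mex{2,2,1} = 0
G(18) = mex{0,3,0} = 1
G(19) = mex{1,2,1} = 0
G(20) = mex{0,3,2} = 1
G(21) = mex{1,2,3} = 0
G(22) = mex{0,3,2} = 1
G(23) = mex{1,2,3} = 0
G(24) = mex{0,0,2} = 1
G(25) = mex{1,1,3} = 0
G(26) = mex{0,0,2} = 1
G(27) = mex{1,1,0} = 2
G(28) = mex{2,0,1} = 3
G(29) = mex{3,1,0} = 2
G(30) = mex{2,0,1} = 3
G(31) = mex{3,1,0} = 2
G(32) = mex{2,0,1} = 3
G(33) = mex{3,1,0} = 2
G(34) = mex{2,2,1} = 0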